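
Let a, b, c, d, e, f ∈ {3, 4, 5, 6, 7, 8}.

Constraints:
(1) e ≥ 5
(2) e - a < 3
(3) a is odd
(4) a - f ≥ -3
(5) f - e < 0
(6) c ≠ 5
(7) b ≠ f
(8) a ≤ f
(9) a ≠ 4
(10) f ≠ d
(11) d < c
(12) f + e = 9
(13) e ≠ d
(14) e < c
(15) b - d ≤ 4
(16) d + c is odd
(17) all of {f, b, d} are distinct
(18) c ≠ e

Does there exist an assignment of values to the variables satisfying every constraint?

The assignment a = 3, b = 5, c = 8, d = 3, e = 5, f = 4 works:
  constraint 2 holds since e - a = 2.
  constraint 4 holds since a - f = -1.
  constraint 5 holds since f - e = -1.
The rest check out directly.

Satisfiable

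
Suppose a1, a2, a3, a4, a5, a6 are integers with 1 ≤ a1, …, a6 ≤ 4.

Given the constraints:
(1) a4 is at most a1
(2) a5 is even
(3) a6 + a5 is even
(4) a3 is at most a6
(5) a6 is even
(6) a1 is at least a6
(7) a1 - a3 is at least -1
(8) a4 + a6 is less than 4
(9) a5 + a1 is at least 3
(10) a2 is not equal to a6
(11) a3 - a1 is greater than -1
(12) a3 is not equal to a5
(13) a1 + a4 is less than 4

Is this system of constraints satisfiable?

Satisfiable

The assignment a1 = 2, a2 = 1, a3 = 2, a4 = 1, a5 = 4, a6 = 2 works:
  constraint 7 holds since a1 - a3 = 0.
  constraint 8 holds since a4 + a6 = 3.
  constraint 9 holds since a5 + a1 = 6.
The rest check out directly.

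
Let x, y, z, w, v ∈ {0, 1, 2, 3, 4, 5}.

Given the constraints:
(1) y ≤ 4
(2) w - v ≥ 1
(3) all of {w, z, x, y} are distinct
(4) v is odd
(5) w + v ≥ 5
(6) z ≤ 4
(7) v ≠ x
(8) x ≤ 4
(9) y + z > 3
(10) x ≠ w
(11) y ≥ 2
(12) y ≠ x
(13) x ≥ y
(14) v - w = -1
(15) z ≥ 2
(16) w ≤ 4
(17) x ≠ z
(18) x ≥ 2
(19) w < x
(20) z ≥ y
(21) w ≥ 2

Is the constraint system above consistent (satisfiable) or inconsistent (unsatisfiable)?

Unsatisfiable

Constraints 1, 6, 8, 11, 15, 16, 18, and 21 confine each of w, z, x, y to the 3 values {2, …, 4}.
Constraint 3 requires all 4 of them to be distinct, but only 3 values are available — impossible by the pigeonhole principle.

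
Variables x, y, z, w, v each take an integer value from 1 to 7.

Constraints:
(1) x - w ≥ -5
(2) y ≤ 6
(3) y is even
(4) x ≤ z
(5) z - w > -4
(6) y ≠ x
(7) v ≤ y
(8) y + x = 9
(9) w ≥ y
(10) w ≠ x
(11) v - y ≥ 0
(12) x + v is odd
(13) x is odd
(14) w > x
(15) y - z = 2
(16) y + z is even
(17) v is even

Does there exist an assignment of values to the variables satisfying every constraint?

Setting (x, y, z, w, v) = (3, 6, 4, 6, 6) satisfies everything: constraint 1: x - w = -3; constraint 5: z - w = -2; constraint 8: y + x = 9, and the others follow.

Satisfiable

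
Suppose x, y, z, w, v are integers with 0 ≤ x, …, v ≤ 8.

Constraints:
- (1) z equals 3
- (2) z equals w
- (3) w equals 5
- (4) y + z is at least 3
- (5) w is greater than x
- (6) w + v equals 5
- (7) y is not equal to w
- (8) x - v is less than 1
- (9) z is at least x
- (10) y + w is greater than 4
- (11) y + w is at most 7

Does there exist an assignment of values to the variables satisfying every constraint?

Unsatisfiable

Constraint 1 fixes z = 3 and constraint 3 fixes w = 5, but constraint 2 requires z = w. Since 3 ≠ 5, contradiction.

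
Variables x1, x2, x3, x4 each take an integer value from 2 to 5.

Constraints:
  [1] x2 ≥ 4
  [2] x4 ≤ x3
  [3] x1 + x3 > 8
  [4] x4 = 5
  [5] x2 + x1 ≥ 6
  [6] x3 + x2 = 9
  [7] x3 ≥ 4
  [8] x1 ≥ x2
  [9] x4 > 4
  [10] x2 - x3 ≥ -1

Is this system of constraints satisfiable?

Satisfiable

Setting (x1, x2, x3, x4) = (5, 4, 5, 5) satisfies everything: constraint 3: x1 + x3 = 10; constraint 5: x2 + x1 = 9, and the others follow.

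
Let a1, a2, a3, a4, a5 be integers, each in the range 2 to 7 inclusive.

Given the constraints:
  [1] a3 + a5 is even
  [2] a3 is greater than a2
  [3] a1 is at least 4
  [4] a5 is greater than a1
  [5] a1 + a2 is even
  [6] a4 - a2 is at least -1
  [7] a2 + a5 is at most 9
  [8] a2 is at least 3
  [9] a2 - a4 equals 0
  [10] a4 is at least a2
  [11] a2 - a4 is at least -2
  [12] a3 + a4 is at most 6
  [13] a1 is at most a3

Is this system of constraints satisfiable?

From constraints 3 and 13: a3 ≥ a1 ≥ 4. From constraints 8 and 10: a4 ≥ a2 ≥ 3. Hence a3 + a4 ≥ 7. But constraint 12 requires a3 + a4 ≤ 6, and 6 < 7. Contradiction.

Unsatisfiable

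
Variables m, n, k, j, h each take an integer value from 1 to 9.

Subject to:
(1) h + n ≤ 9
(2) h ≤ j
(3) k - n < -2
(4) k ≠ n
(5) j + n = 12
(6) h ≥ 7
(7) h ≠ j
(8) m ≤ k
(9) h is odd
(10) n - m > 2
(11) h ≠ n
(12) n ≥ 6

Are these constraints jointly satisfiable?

From constraints 2 and 6: j ≥ h ≥ 7. From constraint 12: n ≥ 6. Hence j + n ≥ 13. But constraint 5 requires j + n = 12, and 12 < 13. Contradiction.

Unsatisfiable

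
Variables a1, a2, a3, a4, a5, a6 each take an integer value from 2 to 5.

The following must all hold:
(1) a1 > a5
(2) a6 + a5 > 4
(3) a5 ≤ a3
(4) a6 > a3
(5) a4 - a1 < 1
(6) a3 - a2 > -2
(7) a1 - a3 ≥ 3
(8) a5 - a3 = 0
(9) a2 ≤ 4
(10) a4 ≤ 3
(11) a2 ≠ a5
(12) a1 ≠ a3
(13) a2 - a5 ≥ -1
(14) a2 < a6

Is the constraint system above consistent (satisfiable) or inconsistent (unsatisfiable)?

Satisfiable

One satisfying assignment is a1 = 5, a2 = 3, a3 = 2, a4 = 3, a5 = 2, a6 = 4.
For the less obvious constraints — constraint 2: a6 + a5 = 6; constraint 5: a4 - a1 = -2; constraint 6: a3 - a2 = -1 — and the others hold by inspection.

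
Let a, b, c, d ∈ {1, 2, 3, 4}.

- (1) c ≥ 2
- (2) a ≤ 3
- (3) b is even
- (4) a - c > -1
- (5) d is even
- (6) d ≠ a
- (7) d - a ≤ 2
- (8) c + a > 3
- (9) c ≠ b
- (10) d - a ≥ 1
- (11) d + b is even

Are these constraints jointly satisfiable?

The assignment a = 2, b = 4, c = 2, d = 4 works:
  constraint 4 holds since a - c = 0.
  constraint 7 holds since d - a = 2.
  constraint 8 holds since c + a = 4.
The rest check out directly.

Satisfiable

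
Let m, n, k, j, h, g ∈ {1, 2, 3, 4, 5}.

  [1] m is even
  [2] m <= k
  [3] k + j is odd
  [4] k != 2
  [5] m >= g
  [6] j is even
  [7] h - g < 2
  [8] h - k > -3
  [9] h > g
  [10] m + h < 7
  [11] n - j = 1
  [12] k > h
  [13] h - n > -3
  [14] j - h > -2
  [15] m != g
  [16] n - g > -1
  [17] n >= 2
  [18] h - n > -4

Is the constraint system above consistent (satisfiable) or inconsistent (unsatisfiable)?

Setting (m, n, k, j, h, g) = (2, 3, 3, 2, 2, 1) satisfies everything: constraint 7: h - g = 1; constraint 8: h - k = -1, and the others follow.

Satisfiable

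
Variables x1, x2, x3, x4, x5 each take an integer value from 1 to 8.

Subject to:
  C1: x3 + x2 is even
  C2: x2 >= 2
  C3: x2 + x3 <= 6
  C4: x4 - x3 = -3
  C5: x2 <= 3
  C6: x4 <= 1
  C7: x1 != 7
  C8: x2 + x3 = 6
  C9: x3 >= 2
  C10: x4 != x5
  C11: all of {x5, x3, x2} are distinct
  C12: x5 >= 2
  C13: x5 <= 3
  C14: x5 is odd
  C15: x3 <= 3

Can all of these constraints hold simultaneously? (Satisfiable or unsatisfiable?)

Constraints 2, 5, 9, 12, 13, and 15 confine each of x5, x3, x2 to the 2 values {2, 3}.
Constraint 11 requires all 3 of them to be distinct, but only 2 values are available — impossible by the pigeonhole principle.

Unsatisfiable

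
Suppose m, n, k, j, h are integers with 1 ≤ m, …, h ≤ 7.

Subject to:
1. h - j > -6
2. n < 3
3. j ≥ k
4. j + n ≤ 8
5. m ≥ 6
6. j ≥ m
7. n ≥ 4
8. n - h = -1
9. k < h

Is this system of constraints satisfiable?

From constraints 5 and 6: j ≥ m ≥ 6. From constraint 7: n ≥ 4. Hence j + n ≥ 10. But constraint 4 requires j + n ≤ 8, and 8 < 10. Contradiction.

Unsatisfiable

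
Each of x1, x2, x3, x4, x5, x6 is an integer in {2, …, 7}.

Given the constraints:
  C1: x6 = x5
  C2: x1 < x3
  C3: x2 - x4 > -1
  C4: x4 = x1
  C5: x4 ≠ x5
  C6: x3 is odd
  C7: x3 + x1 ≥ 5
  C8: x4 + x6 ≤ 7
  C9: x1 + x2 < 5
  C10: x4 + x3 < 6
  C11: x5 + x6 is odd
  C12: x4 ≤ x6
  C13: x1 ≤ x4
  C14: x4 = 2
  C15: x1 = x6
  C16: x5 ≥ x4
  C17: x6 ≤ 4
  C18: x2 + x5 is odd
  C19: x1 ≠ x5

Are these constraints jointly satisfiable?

From constraints 1, 4, and 15, x4 = x1 = x6 = x5, so x4 = x5. But constraint 5 says x4 ≠ x5. Contradiction.

Unsatisfiable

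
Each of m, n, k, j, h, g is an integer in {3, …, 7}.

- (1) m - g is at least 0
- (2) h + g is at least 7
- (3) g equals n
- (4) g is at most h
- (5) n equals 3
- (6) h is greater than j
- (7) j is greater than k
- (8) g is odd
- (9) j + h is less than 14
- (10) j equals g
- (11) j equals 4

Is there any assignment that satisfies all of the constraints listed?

Constraint 11 fixes j = 4 and constraint 5 fixes n = 3. Constraints 3 and 10 give j = g = n, so j = n. But 4 ≠ 3 — contradiction.

Unsatisfiable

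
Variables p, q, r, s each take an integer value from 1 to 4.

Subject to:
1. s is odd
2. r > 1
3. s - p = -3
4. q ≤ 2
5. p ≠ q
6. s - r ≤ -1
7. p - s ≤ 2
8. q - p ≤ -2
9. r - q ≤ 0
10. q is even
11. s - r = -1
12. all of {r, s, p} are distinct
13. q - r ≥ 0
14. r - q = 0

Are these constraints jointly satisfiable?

Unsatisfiable

Constraints 6, 7, 8, and 9 give q − r ≥ 0, r − s ≥ 1, s − p ≥ -2, p − q ≥ 2.
Adding all 4 inequalities: the left sides telescope to 0, and the right sides sum to 0 + 1 + (-2) + 2 = 1. So 0 ≥ 1, which is false.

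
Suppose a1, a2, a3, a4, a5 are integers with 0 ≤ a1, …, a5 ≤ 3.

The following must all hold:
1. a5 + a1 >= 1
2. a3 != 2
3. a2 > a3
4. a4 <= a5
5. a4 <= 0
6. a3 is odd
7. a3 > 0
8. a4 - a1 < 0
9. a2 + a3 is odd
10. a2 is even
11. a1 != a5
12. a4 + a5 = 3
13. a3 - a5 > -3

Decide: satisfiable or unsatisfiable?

Satisfiable

Try a1 = 1, a2 = 2, a3 = 1, a4 = 0, a5 = 3.
Check constraint 1: a5 + a1 = 4; constraint 8: a4 - a1 = -1. The remaining constraints are straightforward to verify.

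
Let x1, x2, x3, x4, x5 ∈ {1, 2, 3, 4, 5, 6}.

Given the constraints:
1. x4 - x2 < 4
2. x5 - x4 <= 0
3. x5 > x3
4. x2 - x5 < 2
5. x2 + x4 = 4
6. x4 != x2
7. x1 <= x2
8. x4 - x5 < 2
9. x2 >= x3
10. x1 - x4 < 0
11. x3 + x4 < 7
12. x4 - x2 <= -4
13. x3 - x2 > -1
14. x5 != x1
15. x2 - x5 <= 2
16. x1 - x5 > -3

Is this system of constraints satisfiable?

Unsatisfiable

Constraints 2, 12, and 15 give x4 − x5 ≥ 0, x5 − x2 ≥ -2, x2 − x4 ≥ 4.
Adding all 3 inequalities: the left sides telescope to 0, and the right sides sum to 0 + (-2) + 4 = 2. So 0 ≥ 2, which is false.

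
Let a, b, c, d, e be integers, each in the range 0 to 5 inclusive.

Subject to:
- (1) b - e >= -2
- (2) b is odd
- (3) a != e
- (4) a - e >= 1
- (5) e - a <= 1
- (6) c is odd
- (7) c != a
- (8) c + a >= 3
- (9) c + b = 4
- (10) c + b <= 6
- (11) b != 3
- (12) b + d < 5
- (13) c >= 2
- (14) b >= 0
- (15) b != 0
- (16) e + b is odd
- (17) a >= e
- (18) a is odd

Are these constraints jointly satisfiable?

Satisfiable

Take a = 1, b = 1, c = 3, d = 2, e = 0. Then constraint 1: b - e = 1; constraint 4: a - e = 1; constraint 5: e - a = -1, and every other listed constraint is also met.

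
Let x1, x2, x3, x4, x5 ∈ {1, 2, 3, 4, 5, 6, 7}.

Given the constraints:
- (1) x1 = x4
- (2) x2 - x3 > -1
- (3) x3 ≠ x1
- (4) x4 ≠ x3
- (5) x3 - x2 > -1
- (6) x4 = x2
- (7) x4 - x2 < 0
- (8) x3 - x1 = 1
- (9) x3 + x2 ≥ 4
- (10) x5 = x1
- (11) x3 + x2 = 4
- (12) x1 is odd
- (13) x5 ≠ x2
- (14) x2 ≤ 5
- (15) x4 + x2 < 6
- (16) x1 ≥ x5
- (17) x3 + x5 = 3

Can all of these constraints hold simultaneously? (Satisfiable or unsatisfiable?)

From constraints 1, 6, and 10, x5 = x1 = x4 = x2, so x5 = x2. But constraint 13 says x5 ≠ x2. Contradiction.

Unsatisfiable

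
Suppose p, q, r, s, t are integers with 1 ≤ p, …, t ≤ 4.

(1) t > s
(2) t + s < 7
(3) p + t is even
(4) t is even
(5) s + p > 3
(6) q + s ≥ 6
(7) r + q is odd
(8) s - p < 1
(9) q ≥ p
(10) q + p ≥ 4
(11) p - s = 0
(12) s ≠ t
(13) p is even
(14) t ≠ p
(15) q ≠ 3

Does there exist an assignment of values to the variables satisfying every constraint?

One satisfying assignment is p = 2, q = 4, r = 3, s = 2, t = 4.
For the less obvious constraints — constraint 2: t + s = 6; constraint 5: s + p = 4 — and the others hold by inspection.

Satisfiable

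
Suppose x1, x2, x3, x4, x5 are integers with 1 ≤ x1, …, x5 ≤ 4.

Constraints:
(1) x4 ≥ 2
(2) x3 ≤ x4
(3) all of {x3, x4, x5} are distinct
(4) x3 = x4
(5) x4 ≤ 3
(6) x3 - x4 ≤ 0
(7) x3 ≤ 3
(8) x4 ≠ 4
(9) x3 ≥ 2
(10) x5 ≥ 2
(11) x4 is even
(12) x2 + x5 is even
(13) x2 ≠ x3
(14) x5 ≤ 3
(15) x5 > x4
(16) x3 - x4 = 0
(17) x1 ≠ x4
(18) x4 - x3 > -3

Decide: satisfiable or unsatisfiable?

Unsatisfiable

Constraints 1, 5, 7, 9, 10, and 14 confine each of x3, x4, x5 to the 2 values {2, 3}.
Constraint 3 requires all 3 of them to be distinct, but only 2 values are available — impossible by the pigeonhole principle.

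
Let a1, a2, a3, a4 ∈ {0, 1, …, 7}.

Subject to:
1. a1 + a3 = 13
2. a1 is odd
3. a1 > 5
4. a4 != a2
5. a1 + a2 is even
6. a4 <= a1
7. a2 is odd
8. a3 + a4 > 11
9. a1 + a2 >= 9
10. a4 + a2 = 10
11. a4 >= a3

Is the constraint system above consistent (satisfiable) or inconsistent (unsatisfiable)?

Satisfiable

Setting (a1, a2, a3, a4) = (7, 3, 6, 7) satisfies everything: constraint 1: a1 + a3 = 13; constraint 8: a3 + a4 = 13, and the others follow.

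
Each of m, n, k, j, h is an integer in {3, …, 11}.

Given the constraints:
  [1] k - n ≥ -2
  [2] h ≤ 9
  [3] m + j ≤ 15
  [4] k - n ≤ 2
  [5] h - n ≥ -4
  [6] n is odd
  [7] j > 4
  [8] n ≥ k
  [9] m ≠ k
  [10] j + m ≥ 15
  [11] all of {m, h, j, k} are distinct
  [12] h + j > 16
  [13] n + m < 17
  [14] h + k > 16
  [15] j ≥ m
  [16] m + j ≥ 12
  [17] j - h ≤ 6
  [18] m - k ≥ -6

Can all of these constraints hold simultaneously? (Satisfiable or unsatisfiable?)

Satisfiable

Take m = 4, n = 11, k = 10, j = 11, h = 8. Then constraint 1: k - n = -1; constraint 3: m + j = 15, and every other listed constraint is also met.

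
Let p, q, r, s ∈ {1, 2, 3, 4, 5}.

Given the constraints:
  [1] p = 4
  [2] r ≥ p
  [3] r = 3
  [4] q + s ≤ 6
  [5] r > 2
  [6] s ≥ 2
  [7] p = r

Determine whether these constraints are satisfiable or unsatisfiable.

Unsatisfiable

Constraint 1 fixes p = 4 and constraint 3 fixes r = 3, but constraint 7 requires p = r. Since 4 ≠ 3, contradiction.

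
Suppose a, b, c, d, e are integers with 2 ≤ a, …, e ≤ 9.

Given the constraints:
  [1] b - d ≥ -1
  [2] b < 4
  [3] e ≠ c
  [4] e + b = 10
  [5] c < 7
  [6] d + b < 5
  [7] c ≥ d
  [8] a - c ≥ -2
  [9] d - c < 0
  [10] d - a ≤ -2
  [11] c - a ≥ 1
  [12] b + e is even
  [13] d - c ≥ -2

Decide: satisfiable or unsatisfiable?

Constraints 10, 11, and 13 give a − d ≥ 2, d − c ≥ -2, c − a ≥ 1.
Adding all 3 inequalities: the left sides telescope to 0, and the right sides sum to 2 + (-2) + 1 = 1. So 0 ≥ 1, which is false.

Unsatisfiable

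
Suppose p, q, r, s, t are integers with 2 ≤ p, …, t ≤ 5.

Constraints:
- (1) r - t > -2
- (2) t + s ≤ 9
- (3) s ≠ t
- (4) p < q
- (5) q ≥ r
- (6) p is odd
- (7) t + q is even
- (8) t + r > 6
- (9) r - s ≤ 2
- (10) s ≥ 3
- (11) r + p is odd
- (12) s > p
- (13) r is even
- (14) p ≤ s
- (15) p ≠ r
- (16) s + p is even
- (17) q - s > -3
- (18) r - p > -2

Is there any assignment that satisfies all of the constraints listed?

One satisfying assignment is p = 3, q = 4, r = 4, s = 5, t = 4.
For the less obvious constraints — constraint 1: r - t = 0; constraint 2: t + s = 9; constraint 8: t + r = 8 — and the others hold by inspection.

Satisfiable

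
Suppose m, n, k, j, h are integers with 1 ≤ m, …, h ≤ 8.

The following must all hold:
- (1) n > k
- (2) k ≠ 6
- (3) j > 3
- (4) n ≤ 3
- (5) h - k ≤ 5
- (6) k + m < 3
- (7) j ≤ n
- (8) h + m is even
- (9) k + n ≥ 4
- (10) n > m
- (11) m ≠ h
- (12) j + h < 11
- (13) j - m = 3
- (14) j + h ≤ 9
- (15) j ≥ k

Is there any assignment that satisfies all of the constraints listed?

Unsatisfiable

From constraint 3: j ≥ 4. From constraints 4 and 7: j ≤ n and n ≤ 3, so j ≤ 3. But 3 < 4, so no value of j works.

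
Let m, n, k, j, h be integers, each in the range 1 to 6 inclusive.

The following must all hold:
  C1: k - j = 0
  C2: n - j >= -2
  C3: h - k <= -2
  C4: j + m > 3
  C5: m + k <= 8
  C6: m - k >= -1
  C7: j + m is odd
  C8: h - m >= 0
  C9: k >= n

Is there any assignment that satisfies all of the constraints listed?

Constraints 3, 6, and 8 give k − h ≥ 2, h − m ≥ 0, m − k ≥ -1.
Adding all 3 inequalities: the left sides telescope to 0, and the right sides sum to 2 + 0 + (-1) = 1. So 0 ≥ 1, which is false.

Unsatisfiable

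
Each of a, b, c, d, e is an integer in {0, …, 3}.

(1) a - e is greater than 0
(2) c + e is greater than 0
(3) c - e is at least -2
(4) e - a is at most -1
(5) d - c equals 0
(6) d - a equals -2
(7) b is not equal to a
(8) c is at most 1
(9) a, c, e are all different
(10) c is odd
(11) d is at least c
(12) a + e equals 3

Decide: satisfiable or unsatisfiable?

Satisfiable

Setting (a, b, c, d, e) = (3, 1, 1, 1, 0) satisfies everything: constraint 1: a - e = 3; constraint 2: c + e = 1, and the others follow.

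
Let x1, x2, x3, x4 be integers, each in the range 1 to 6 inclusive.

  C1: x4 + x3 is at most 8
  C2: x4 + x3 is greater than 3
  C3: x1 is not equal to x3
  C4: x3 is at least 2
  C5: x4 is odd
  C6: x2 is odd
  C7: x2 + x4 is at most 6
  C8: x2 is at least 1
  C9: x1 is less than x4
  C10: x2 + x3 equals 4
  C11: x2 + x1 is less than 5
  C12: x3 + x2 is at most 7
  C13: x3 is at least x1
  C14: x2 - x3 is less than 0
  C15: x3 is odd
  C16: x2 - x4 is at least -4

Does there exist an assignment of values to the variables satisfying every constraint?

Satisfiable

Try x1 = 1, x2 = 1, x3 = 3, x4 = 3.
Check constraint 1: x4 + x3 = 6; constraint 2: x4 + x3 = 6. The remaining constraints are straightforward to verify.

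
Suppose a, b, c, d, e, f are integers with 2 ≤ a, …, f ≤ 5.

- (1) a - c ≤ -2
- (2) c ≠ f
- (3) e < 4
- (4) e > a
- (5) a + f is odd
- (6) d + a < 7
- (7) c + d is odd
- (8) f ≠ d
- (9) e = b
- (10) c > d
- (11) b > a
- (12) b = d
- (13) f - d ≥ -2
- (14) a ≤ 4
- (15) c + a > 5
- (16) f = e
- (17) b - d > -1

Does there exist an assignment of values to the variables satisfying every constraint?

Unsatisfiable

From constraints 9, 12, and 16, f = e = b = d, so f = d. But constraint 8 says f ≠ d. Contradiction.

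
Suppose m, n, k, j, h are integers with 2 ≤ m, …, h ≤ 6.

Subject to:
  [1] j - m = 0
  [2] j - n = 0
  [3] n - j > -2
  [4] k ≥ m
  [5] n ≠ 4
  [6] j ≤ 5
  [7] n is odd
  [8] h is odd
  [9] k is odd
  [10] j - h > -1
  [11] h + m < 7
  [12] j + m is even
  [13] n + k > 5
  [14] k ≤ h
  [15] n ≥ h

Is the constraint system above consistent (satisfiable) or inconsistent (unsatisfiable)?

Satisfiable

Setting (m, n, k, j, h) = (3, 3, 3, 3, 3) satisfies everything: constraint 1: j - m = 0; constraint 2: j - n = 0, and the others follow.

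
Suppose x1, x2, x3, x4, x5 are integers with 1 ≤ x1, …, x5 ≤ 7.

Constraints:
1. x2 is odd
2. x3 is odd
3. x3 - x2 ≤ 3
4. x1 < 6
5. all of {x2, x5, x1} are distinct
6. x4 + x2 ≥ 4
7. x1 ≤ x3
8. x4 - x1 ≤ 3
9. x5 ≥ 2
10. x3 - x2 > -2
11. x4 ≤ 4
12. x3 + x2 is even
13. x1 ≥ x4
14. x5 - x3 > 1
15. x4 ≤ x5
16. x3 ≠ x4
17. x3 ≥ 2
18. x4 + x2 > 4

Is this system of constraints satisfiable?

Try x1 = 1, x2 = 5, x3 = 5, x4 = 1, x5 = 7.
Check constraint 3: x3 - x2 = 0; constraint 6: x4 + x2 = 6; constraint 8: x4 - x1 = 0. The remaining constraints are straightforward to verify.

Satisfiable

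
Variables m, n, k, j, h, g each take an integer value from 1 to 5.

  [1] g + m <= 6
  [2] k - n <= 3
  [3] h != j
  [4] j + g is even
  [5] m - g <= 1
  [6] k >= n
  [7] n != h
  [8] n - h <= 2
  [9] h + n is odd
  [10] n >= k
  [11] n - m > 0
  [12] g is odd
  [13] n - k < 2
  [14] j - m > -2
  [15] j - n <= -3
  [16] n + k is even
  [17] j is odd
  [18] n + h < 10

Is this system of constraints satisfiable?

Satisfiable

Take m = 2, n = 4, k = 4, j = 1, h = 3, g = 3. Then constraint 1: g + m = 5; constraint 2: k - n = 0; constraint 5: m - g = -1, and every other listed constraint is also met.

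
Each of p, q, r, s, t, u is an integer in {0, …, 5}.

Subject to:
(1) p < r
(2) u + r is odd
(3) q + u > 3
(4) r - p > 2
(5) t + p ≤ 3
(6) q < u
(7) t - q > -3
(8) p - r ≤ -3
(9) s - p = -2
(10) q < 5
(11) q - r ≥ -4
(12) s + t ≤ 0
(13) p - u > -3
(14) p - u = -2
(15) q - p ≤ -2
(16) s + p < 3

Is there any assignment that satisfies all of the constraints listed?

Unsatisfiable

Constraints 8, 11, and 15 give q − r ≥ -4, r − p ≥ 3, p − q ≥ 2.
Adding all 3 inequalities: the left sides telescope to 0, and the right sides sum to (-4) + 3 + 2 = 1. So 0 ≥ 1, which is false.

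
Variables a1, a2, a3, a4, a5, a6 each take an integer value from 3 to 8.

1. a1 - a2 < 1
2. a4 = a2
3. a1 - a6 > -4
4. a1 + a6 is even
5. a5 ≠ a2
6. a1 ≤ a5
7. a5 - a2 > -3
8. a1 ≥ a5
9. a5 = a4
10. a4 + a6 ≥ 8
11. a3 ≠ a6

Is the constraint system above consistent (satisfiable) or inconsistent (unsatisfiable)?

From constraints 2 and 9, a5 = a4 = a2, so a5 = a2. But constraint 5 says a5 ≠ a2. Contradiction.

Unsatisfiable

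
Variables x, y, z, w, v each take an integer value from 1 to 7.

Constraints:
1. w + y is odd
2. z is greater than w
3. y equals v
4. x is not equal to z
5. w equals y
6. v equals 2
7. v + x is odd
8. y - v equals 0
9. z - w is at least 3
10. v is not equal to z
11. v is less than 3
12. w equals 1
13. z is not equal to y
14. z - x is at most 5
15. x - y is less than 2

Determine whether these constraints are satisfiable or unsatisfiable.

Unsatisfiable

Constraint 12 fixes w = 1 and constraint 6 fixes v = 2. Constraints 3 and 5 give w = y = v, so w = v. But 1 ≠ 2 — contradiction.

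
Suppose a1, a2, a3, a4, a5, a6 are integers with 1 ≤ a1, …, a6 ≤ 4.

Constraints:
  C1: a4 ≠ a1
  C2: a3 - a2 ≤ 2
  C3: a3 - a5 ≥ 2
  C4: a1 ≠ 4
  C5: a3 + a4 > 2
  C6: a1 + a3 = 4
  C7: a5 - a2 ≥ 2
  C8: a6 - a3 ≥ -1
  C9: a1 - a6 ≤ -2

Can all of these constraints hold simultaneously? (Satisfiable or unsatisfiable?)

Unsatisfiable

Constraints 2, 3, and 7 give a5 − a2 ≥ 2, a2 − a3 ≥ -2, a3 − a5 ≥ 2.
Adding all 3 inequalities: the left sides telescope to 0, and the right sides sum to 2 + (-2) + 2 = 2. So 0 ≥ 2, which is false.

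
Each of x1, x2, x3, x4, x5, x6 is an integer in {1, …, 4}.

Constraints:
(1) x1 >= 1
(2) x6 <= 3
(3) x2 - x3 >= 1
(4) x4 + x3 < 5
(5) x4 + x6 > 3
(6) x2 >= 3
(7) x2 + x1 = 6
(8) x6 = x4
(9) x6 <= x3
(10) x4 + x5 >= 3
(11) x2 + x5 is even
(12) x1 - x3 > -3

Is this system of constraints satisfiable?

The assignment x1 = 2, x2 = 4, x3 = 2, x4 = 2, x5 = 2, x6 = 2 works:
  constraint 3 holds since x2 - x3 = 2.
  constraint 4 holds since x4 + x3 = 4.
  constraint 5 holds since x4 + x6 = 4.
The rest check out directly.

Satisfiable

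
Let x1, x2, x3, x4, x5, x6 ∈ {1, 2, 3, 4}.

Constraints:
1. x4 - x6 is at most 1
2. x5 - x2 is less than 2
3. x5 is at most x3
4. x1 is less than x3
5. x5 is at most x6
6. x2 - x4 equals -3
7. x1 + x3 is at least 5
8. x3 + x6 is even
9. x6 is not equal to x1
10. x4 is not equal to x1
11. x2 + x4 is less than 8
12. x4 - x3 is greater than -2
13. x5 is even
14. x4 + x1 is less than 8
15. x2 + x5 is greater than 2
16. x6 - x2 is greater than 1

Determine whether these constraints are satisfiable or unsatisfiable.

Setting (x1, x2, x3, x4, x5, x6) = (3, 1, 4, 4, 2, 4) satisfies everything: constraint 1: x4 - x6 = 0; constraint 2: x5 - x2 = 1; constraint 6: x2 - x4 = -3, and the others follow.

Satisfiable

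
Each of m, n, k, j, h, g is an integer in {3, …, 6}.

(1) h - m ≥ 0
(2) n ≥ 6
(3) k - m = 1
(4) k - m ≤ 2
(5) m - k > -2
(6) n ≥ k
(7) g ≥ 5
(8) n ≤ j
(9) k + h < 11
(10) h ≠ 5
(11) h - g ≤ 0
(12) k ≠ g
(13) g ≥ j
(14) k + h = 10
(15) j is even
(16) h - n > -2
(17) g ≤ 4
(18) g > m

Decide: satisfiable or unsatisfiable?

Unsatisfiable

From constraints 2 and 8: j ≥ n and n ≥ 6, so j ≥ 6. From constraints 13 and 17: j ≤ g and g ≤ 4, so j ≤ 4. But 4 < 6, so no value of j works.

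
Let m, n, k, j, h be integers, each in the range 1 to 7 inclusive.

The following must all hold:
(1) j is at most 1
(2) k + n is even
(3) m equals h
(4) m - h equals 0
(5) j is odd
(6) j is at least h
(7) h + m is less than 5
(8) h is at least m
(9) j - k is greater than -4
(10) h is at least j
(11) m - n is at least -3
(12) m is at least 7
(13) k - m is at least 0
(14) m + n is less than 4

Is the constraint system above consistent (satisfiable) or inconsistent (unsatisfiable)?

Unsatisfiable

From constraints 8 and 12: h ≥ m and m ≥ 7, so h ≥ 7. From constraints 1 and 6: h ≤ j and j ≤ 1, so h ≤ 1. But 1 < 7, so no value of h works.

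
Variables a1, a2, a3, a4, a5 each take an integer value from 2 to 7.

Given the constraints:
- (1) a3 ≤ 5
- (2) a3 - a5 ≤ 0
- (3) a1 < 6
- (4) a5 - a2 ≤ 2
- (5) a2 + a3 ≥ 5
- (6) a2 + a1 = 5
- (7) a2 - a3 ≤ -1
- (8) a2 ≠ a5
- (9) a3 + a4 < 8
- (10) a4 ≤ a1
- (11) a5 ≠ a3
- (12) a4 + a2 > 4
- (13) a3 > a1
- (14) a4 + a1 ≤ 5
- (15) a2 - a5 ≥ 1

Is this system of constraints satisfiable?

Unsatisfiable

Constraints 2, 7, and 15 give a3 − a2 ≥ 1, a2 − a5 ≥ 1, a5 − a3 ≥ 0.
Adding all 3 inequalities: the left sides telescope to 0, and the right sides sum to 1 + 1 + 0 = 2. So 0 ≥ 2, which is false.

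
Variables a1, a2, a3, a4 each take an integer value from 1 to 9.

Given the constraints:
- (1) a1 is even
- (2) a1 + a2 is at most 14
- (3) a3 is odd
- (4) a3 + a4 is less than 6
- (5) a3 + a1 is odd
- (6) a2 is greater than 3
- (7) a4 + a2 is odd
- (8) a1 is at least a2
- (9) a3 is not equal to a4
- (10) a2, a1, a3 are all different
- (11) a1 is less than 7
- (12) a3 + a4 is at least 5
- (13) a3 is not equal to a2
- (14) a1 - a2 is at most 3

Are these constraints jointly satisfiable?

Setting (a1, a2, a3, a4) = (6, 5, 1, 4) satisfies everything: constraint 2: a1 + a2 = 11; constraint 4: a3 + a4 = 5; constraint 12: a3 + a4 = 5, and the others follow.

Satisfiable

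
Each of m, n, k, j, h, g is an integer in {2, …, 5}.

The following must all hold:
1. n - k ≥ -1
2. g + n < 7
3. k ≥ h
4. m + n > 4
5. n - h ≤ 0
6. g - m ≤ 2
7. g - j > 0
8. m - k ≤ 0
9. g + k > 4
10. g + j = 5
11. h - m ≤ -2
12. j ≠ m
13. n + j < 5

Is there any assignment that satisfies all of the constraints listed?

Unsatisfiable

Constraints 1, 5, 8, and 11 give m − h ≥ 2, h − n ≥ 0, n − k ≥ -1, k − m ≥ 0.
Adding all 4 inequalities: the left sides telescope to 0, and the right sides sum to 2 + 0 + (-1) + 0 = 1. So 0 ≥ 1, which is false.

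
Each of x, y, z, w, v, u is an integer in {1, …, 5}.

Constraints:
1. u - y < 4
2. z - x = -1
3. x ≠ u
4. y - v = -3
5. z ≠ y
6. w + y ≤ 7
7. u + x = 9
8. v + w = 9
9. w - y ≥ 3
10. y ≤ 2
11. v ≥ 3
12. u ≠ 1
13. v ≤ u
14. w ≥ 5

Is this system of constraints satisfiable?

Satisfiable

One satisfying assignment is x = 5, y = 1, z = 4, w = 5, v = 4, u = 4.
For the less obvious constraints — constraint 1: u - y = 3; constraint 2: z - x = -1; constraint 4: y - v = -3 — and the others hold by inspection.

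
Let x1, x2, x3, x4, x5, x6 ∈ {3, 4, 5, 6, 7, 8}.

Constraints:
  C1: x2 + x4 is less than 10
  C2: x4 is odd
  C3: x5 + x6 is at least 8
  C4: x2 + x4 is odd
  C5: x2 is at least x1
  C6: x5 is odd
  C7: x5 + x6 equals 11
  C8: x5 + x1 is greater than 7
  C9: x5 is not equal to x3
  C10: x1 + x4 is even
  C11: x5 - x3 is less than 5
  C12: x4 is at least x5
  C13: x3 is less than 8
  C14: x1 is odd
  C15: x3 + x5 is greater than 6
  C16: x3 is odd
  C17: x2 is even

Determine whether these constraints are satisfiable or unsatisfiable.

Satisfiable

Try x1 = 3, x2 = 4, x3 = 3, x4 = 5, x5 = 5, x6 = 6.
Check constraint 1: x2 + x4 = 9; constraint 3: x5 + x6 = 11. The remaining constraints are straightforward to verify.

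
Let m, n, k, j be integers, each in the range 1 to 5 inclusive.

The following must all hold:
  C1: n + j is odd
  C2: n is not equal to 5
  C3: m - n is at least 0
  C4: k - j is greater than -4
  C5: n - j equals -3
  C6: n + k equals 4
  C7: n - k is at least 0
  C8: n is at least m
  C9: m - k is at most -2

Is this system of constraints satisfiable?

Constraints 3, 7, and 9 give k − m ≥ 2, m − n ≥ 0, n − k ≥ 0.
Adding all 3 inequalities: the left sides telescope to 0, and the right sides sum to 2 + 0 + 0 = 2. So 0 ≥ 2, which is false.

Unsatisfiable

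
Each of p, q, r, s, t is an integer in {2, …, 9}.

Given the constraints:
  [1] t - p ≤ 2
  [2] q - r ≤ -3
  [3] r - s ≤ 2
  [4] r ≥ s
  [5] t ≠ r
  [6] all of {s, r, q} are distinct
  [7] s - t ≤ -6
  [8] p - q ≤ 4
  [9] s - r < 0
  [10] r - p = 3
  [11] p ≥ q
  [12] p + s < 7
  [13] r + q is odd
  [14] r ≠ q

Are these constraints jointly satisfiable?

Unsatisfiable

Constraints 1, 2, 3, 7, and 8 give r − q ≥ 3, q − p ≥ -4, p − t ≥ -2, t − s ≥ 6, s − r ≥ -2.
Adding all 5 inequalities: the left sides telescope to 0, and the right sides sum to 3 + (-4) + (-2) + 6 + (-2) = 1. So 0 ≥ 1, which is false.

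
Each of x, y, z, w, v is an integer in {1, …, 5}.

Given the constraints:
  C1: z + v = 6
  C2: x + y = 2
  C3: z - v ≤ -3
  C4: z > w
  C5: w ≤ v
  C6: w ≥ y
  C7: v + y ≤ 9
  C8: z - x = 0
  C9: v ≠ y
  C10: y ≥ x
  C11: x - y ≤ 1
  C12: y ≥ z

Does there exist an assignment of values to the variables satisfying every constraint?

Unsatisfiable

Constraints 4, 6, and 12 give z ≤ y, y ≤ w, w < z. Chaining: z ≤ y ≤ w < z, which forces z < z — impossible.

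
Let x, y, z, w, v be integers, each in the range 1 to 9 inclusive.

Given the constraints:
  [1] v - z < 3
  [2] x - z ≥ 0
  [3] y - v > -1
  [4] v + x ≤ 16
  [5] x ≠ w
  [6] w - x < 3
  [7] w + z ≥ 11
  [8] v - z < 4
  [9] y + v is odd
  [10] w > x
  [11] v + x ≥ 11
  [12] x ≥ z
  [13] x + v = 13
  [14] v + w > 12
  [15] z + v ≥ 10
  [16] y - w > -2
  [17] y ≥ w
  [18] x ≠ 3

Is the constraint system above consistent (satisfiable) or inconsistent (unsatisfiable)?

One satisfying assignment is x = 6, y = 8, z = 6, w = 8, v = 7.
For the less obvious constraints — constraint 1: v - z = 1; constraint 2: x - z = 0; constraint 3: y - v = 1 — and the others hold by inspection.

Satisfiable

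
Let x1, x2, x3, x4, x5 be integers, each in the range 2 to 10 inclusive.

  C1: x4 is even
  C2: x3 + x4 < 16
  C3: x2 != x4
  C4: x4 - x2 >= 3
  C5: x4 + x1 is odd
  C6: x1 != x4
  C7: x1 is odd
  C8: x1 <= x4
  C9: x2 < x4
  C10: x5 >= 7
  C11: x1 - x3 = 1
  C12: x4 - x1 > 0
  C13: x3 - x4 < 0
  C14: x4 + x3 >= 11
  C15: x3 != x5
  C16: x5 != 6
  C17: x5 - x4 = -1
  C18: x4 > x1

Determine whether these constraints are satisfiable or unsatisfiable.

Satisfiable

The assignment x1 = 7, x2 = 2, x3 = 6, x4 = 8, x5 = 7 works:
  constraint 2 holds since x3 + x4 = 14.
  constraint 4 holds since x4 - x2 = 6.
  constraint 11 holds since x1 - x3 = 1.
The rest check out directly.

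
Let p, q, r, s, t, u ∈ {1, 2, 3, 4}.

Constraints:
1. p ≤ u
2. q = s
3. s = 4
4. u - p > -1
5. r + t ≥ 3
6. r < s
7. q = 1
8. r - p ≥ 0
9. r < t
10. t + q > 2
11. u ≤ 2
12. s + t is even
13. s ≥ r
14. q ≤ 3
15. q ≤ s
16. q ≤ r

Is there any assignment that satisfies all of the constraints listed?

Constraint 7 fixes q = 1 and constraint 3 fixes s = 4, but constraint 2 requires q = s. Since 1 ≠ 4, contradiction.

Unsatisfiable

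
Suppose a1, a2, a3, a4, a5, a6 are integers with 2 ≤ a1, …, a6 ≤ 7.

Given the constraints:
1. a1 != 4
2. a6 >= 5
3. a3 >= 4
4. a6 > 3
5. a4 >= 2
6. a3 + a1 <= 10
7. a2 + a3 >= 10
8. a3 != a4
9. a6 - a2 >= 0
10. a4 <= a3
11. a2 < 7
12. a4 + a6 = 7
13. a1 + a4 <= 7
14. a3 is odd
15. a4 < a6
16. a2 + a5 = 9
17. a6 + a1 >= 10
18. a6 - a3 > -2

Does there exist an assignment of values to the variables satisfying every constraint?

One satisfying assignment is a1 = 5, a2 = 5, a3 = 5, a4 = 2, a5 = 4, a6 = 5.
For the less obvious constraints — constraint 6: a3 + a1 = 10; constraint 7: a2 + a3 = 10; constraint 9: a6 - a2 = 0 — and the others hold by inspection.

Satisfiable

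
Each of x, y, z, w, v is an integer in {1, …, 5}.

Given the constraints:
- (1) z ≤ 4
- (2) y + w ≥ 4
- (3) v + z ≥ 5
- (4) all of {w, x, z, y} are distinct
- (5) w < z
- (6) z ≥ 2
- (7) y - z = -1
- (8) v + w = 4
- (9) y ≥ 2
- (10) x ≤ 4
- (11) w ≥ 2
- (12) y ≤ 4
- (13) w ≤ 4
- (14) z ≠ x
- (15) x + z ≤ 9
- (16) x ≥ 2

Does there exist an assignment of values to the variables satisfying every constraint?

Unsatisfiable

Constraints 1, 6, 9, 10, 11, 12, 13, and 16 confine each of w, x, z, y to the 3 values {2, …, 4}.
Constraint 4 requires all 4 of them to be distinct, but only 3 values are available — impossible by the pigeonhole principle.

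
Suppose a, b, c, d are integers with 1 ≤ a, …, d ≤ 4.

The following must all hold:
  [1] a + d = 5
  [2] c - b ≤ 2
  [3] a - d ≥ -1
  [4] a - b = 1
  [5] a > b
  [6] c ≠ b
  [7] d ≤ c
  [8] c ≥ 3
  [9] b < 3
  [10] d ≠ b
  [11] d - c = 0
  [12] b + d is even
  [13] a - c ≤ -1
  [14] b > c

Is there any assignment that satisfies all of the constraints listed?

Unsatisfiable

Constraints 5, 13, and 14 give b < a, a < c, c < b. Chaining: b < a < c < b, which forces b < b — impossible.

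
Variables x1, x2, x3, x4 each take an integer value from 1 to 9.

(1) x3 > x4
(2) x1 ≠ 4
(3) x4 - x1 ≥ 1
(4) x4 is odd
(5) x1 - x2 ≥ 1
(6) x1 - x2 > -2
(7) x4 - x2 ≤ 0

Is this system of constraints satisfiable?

Unsatisfiable

Constraints 3, 5, and 7 give x4 − x1 ≥ 1, x1 − x2 ≥ 1, x2 − x4 ≥ 0.
Adding all 3 inequalities: the left sides telescope to 0, and the right sides sum to 1 + 1 + 0 = 2. So 0 ≥ 2, which is false.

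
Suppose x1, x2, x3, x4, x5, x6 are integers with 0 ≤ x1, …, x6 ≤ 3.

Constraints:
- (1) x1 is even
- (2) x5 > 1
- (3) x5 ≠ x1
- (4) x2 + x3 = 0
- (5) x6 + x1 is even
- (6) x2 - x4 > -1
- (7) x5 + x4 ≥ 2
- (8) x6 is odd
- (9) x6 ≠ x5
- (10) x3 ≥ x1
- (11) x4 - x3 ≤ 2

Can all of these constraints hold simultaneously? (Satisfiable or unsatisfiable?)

Constraint 8 makes x6 odd and constraint 1 makes x1 even, so x6 + x1 must be odd. Constraint 5 says x6 + x1 is even — contradiction.

Unsatisfiable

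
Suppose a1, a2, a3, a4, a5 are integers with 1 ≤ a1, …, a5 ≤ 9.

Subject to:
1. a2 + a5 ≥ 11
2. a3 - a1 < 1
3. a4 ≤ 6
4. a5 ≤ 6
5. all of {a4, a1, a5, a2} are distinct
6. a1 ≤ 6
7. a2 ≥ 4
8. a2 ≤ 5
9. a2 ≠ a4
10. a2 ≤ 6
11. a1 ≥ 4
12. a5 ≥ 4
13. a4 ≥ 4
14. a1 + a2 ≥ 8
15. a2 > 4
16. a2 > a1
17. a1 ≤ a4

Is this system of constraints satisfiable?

Constraints 3, 4, 6, 7, 10, 11, 12, and 13 confine each of a4, a1, a5, a2 to the 3 values {4, …, 6}.
Constraint 5 requires all 4 of them to be distinct, but only 3 values are available — impossible by the pigeonhole principle.

Unsatisfiable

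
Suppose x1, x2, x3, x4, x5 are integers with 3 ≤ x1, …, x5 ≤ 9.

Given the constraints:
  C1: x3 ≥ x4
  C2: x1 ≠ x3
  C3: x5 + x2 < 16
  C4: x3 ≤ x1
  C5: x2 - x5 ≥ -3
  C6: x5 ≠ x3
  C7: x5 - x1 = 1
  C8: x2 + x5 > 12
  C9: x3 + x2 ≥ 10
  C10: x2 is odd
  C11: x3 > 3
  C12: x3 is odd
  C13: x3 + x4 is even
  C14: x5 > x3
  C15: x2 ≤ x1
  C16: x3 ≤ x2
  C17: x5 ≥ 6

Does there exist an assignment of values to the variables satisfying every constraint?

Setting (x1, x2, x3, x4, x5) = (7, 7, 5, 5, 8) satisfies everything: constraint 3: x5 + x2 = 15; constraint 5: x2 - x5 = -1, and the others follow.

Satisfiable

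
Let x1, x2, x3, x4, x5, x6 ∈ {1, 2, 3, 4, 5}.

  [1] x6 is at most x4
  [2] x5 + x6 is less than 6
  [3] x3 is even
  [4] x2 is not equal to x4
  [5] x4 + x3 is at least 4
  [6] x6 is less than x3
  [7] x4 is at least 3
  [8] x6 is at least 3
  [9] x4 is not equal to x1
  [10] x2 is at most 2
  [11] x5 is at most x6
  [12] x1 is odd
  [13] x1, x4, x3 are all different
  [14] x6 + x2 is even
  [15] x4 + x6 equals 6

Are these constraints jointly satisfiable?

Satisfiable

Setting (x1, x2, x3, x4, x5, x6) = (1, 1, 4, 3, 1, 3) satisfies everything: constraint 2: x5 + x6 = 4; constraint 5: x4 + x3 = 7; constraint 15: x4 + x6 = 6, and the others follow.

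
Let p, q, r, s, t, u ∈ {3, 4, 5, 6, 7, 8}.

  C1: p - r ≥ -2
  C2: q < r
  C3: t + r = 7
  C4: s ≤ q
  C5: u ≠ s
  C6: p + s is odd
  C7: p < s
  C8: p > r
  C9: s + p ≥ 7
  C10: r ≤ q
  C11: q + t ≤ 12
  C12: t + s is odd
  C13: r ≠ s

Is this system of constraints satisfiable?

Unsatisfiable

Constraints 2, 4, 7, and 8 give p < s, s ≤ q, q < r, r < p. Chaining: p < s ≤ q < r < p, which forces p < p — impossible.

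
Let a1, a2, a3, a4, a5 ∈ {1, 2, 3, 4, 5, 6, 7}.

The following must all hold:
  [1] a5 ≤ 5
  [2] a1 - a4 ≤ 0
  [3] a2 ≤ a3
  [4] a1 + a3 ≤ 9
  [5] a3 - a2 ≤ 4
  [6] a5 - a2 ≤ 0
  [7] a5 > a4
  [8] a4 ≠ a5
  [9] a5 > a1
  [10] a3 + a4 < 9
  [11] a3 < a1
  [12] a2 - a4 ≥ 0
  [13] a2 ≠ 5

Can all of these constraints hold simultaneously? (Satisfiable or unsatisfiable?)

Unsatisfiable

Constraints 2, 3, 6, 7, and 11 give a2 ≤ a3, a3 < a1, a1 ≤ a4, a4 < a5, a5 ≤ a2. Chaining: a2 ≤ a3 < a1 ≤ a4 < a5 ≤ a2, which forces a2 < a2 — impossible.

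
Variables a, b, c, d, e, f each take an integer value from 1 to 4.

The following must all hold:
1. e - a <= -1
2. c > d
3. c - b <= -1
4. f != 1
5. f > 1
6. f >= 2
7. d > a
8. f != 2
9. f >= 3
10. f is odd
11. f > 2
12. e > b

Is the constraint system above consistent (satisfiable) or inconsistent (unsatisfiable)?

Unsatisfiable

Constraints 1, 2, 3, 7, and 12 give c < b, b < e, e < a, a < d, d < c. Chaining: c < b < e < a < d < c, which forces c < c — impossible.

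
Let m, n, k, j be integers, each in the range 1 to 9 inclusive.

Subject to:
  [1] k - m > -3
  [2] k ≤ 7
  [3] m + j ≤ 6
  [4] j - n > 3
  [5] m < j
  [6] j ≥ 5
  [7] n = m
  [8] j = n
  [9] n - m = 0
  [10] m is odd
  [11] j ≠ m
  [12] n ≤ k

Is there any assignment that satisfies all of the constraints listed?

Unsatisfiable

From constraints 7 and 8, j = n = m, so j = m. But constraint 11 says j ≠ m. Contradiction.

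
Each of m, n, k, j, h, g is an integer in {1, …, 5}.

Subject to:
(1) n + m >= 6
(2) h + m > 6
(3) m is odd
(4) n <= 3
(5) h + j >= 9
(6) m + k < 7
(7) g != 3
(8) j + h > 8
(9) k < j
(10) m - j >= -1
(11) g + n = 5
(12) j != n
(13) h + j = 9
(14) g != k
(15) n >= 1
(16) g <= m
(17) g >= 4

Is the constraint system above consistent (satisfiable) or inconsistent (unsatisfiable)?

The assignment m = 5, n = 1, k = 1, j = 5, h = 4, g = 4 works:
  constraint 1 holds since n + m = 6.
  constraint 2 holds since h + m = 9.
The rest check out directly.

Satisfiable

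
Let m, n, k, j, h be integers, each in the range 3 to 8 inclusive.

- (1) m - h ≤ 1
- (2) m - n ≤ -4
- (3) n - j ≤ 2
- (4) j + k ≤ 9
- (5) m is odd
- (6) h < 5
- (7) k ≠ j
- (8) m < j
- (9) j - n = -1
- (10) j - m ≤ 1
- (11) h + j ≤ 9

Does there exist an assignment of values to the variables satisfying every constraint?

Constraints 2, 3, and 10 give j − n ≥ -2, n − m ≥ 4, m − j ≥ -1.
Adding all 3 inequalities: the left sides telescope to 0, and the right sides sum to (-2) + 4 + (-1) = 1. So 0 ≥ 1, which is false.

Unsatisfiable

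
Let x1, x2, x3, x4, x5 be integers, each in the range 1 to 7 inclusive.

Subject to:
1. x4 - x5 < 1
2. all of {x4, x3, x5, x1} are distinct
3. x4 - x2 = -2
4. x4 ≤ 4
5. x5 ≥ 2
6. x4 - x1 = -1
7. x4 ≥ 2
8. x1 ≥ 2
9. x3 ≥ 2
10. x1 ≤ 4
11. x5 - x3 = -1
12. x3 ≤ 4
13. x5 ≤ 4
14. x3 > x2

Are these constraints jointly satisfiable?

Constraints 4, 5, 7, 8, 9, 10, 12, and 13 confine each of x4, x3, x5, x1 to the 3 values {2, …, 4}.
Constraint 2 requires all 4 of them to be distinct, but only 3 values are available — impossible by the pigeonhole principle.

Unsatisfiable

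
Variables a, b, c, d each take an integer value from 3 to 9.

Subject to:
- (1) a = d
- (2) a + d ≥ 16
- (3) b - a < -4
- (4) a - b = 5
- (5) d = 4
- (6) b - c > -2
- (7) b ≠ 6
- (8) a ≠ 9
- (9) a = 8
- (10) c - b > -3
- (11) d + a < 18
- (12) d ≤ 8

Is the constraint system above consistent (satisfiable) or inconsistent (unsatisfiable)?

Unsatisfiable

Constraint 9 fixes a = 8 and constraint 5 fixes d = 4, but constraint 1 requires a = d. Since 8 ≠ 4, contradiction.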